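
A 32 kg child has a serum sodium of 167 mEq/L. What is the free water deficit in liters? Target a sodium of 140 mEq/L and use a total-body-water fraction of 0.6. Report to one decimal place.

TBW = 0.6 · 32 = 19.2 L
Free water deficit = TBW · (Na/140 − 1)
= 19.2 · (167/140 − 1)
= 19.2 · 0.1929
= 3.7 L

3.7 L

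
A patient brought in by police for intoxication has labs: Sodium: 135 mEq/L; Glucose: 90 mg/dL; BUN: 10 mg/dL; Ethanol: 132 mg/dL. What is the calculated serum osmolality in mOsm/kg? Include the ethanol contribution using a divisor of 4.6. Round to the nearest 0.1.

307.3 mOsm/kg

Calculated osmolality = 2·Na + glucose/18 + BUN/2.8 + ethanol/4.6
= 2·135 + 90/18 + 10/2.8 + 132/4.6
= 270 + 5 + 3.57 + 28.70
= 307.27 mOsm/kg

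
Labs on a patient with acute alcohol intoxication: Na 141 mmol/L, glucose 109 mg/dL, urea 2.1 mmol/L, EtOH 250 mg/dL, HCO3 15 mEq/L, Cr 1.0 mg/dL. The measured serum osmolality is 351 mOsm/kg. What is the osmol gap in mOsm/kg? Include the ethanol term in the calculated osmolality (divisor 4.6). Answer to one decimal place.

Calculated osmolality = 2·Na + glucose/18 + urea + ethanol/4.6
= 2·141 + 109/18 + 2.1 + 250/4.6
= 282 + 6.06 + 2.10 + 54.35
= 344.51 mOsm/kg ≈ 344.5 mOsm/kg
Osmolar gap = measured − calculated = 351 − 344.5 = 6.5 mOsm/kg

6.5 mOsm/kg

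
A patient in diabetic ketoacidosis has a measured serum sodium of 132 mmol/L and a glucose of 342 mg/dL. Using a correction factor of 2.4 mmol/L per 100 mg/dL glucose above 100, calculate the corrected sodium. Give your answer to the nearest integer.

138 mmol/L

Corrected Na = measured Na + 2.4 · (glucose − 100)/100
= 132 + 2.4 · (342 − 100)/100
= 132 + 5.8
= 137.8 mmol/L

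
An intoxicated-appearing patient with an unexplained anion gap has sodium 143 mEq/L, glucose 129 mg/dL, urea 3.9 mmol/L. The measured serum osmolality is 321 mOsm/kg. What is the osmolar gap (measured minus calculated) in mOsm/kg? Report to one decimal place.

23.9 mOsm/kg

Calculated osmolality = 2·Na + glucose/18 + urea
= 2·143 + 129/18 + 3.9
= 286 + 7.17 + 3.90
= 297.07 mOsm/kg ≈ 297.1 mOsm/kg
Osmolar gap = measured − calculated = 321 − 297.1 = 23.9 mOsm/kg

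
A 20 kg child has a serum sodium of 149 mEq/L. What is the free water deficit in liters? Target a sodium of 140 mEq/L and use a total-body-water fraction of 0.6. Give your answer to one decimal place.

TBW = 0.6 · 20 = 12 L
Free water deficit = TBW · (Na/140 − 1)
= 12 · (149/140 − 1)
= 12 · 0.0643
= 0.77 L

0.8 L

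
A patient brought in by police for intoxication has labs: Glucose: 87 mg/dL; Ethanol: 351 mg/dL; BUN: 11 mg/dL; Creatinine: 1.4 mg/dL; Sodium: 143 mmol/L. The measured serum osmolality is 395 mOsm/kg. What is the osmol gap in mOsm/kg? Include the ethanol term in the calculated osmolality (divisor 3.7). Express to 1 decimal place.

5.4 mOsm/kg

Calculated osmolality = 2·Na + glucose/18 + BUN/2.8 + ethanol/3.7
= 2·143 + 87/18 + 11/2.8 + 351/3.7
= 286 + 4.83 + 3.93 + 94.86
= 389.62 mOsm/kg ≈ 389.6 mOsm/kg
Osmolar gap = measured − calculated = 395 − 389.6 = 5.4 mOsm/kg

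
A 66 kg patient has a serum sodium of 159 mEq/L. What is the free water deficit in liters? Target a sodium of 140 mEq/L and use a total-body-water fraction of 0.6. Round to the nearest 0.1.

TBW = 0.6 · 66 = 39.6 L
Free water deficit = TBW · (Na/140 − 1)
= 39.6 · (159/140 − 1)
= 39.6 · 0.1357
= 5.37 L

5.4 L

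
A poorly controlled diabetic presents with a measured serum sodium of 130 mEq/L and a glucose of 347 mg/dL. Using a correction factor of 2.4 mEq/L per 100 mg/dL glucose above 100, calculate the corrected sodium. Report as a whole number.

Corrected Na = measured Na + 2.4 · (glucose − 100)/100
= 130 + 2.4 · (347 − 100)/100
= 130 + 5.9
= 135.9 mEq/L

136 mEq/L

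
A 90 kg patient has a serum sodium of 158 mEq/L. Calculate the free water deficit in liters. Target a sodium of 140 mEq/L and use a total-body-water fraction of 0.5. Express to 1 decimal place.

5.8 L

TBW = 0.5 · 90 = 45 L
Free water deficit = TBW · (Na/140 − 1)
= 45 · (158/140 − 1)
= 45 · 0.1286
= 5.79 L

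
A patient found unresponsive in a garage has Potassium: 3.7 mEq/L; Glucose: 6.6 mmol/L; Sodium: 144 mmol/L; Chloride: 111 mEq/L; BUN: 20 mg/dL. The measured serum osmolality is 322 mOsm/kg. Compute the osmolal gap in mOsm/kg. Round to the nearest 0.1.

Calculated osmolality = 2·Na + glucose + BUN/2.8
= 2·144 + 6.6 + 20/2.8
= 288 + 6.60 + 7.14
= 301.74 mOsm/kg ≈ 301.7 mOsm/kg
Osmolar gap = measured − calculated = 322 − 301.7 = 20.3 mOsm/kg

20.3 mOsm/kg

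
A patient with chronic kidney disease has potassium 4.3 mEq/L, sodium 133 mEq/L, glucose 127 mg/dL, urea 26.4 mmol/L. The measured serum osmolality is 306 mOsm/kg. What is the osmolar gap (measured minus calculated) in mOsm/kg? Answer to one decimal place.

Calculated osmolality = 2·Na + glucose/18 + urea
= 2·133 + 127/18 + 26.4
= 266 + 7.06 + 26.40
= 299.46 mOsm/kg ≈ 299.5 mOsm/kg
Osmolar gap = measured − calculated = 306 − 299.5 = 6.5 mOsm/kg

6.5 mOsm/kg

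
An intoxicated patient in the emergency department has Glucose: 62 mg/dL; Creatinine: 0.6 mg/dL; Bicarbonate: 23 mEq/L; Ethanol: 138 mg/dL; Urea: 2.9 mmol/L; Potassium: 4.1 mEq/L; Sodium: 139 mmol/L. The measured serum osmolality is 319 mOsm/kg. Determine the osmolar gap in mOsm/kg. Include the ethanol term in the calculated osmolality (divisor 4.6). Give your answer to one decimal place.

4.7 mOsm/kg

Calculated osmolality = 2·Na + glucose/18 + urea + ethanol/4.6
= 2·139 + 62/18 + 2.9 + 138/4.6
= 278 + 3.44 + 2.90 + 30
= 314.34 mOsm/kg ≈ 314.3 mOsm/kg
Osmolar gap = measured − calculated = 319 − 314.3 = 4.7 mOsm/kg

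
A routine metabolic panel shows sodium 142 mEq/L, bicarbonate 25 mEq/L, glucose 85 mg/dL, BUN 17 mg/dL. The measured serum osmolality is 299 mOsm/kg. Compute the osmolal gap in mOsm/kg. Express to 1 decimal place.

Calculated osmolality = 2·Na + glucose/18 + BUN/2.8
= 2·142 + 85/18 + 17/2.8
= 284 + 4.72 + 6.07
= 294.79 mOsm/kg ≈ 294.8 mOsm/kg
Osmolar gap = measured − calculated = 299 − 294.8 = 4.2 mOsm/kg

4.2 mOsm/kg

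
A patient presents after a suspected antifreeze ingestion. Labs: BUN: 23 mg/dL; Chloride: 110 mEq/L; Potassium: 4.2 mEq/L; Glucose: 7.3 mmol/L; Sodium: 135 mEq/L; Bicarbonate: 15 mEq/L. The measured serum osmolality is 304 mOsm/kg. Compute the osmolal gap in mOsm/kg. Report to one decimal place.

Calculated osmolality = 2·Na + glucose + BUN/2.8
= 2·135 + 7.3 + 23/2.8
= 270 + 7.30 + 8.21
= 285.51 mOsm/kg ≈ 285.5 mOsm/kg
Osmolar gap = measured − calculated = 304 − 285.5 = 18.5 mOsm/kg

18.5 mOsm/kg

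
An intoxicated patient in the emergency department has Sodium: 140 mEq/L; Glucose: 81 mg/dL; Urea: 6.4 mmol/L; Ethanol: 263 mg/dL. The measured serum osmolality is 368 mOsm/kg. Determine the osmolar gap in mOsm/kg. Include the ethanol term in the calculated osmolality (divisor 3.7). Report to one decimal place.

6.0 mOsm/kg

Calculated osmolality = 2·Na + glucose/18 + urea + ethanol/3.7
= 2·140 + 81/18 + 6.4 + 263/3.7
= 280 + 4.50 + 6.40 + 71.08
= 361.98 mOsm/kg ≈ 362.0 mOsm/kg
Osmolar gap = measured − calculated = 368 − 362.0 = 6.0 mOsm/kg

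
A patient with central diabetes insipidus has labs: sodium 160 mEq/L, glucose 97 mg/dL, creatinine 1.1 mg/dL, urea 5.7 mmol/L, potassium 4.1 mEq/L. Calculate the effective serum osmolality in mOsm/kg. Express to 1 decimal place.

325.4 mOsm/kg

Effective osmolality excludes urea (freely permeant across cell membranes):
2·Na + glucose/18
= 2·160 + 97/18
= 320 + 5.39
= 325.39 mOsm/kg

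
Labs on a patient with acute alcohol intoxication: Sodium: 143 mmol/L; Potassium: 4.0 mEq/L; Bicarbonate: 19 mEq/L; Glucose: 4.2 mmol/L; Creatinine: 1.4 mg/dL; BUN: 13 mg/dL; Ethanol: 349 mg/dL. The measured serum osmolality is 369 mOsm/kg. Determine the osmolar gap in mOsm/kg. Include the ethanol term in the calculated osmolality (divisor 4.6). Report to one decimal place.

Calculated osmolality = 2·Na + glucose + BUN/2.8 + ethanol/4.6
= 2·143 + 4.2 + 13/2.8 + 349/4.6
= 286 + 4.20 + 4.64 + 75.87
= 370.71 mOsm/kg ≈ 370.7 mOsm/kg
Osmolar gap = measured − calculated = 369 − 370.7 = -1.7 mOsm/kg

-1.7 mOsm/kg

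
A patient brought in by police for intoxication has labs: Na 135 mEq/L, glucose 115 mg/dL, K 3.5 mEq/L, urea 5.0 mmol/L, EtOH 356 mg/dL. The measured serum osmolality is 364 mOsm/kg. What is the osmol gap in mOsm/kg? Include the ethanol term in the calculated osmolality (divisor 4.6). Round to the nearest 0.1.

Calculated osmolality = 2·Na + glucose/18 + urea + ethanol/4.6
= 2·135 + 115/18 + 5 + 356/4.6
= 270 + 6.39 + 5 + 77.39
= 358.78 mOsm/kg ≈ 358.8 mOsm/kg
Osmolar gap = measured − calculated = 364 − 358.8 = 5.2 mOsm/kg

5.2 mOsm/kg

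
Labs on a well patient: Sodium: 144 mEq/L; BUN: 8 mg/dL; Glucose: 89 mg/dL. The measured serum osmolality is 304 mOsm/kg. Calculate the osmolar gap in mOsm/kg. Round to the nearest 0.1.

Calculated osmolality = 2·Na + glucose/18 + BUN/2.8
= 2·144 + 89/18 + 8/2.8
= 288 + 4.94 + 2.86
= 295.8 mOsm/kg ≈ 295.8 mOsm/kg
Osmolar gap = measured − calculated = 304 − 295.8 = 8.2 mOsm/kg

8.2 mOsm/kg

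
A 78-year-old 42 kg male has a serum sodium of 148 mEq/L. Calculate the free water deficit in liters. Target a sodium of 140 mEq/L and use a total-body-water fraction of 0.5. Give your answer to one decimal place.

TBW = 0.5 · 42 = 21 L
Free water deficit = TBW · (Na/140 − 1)
= 21 · (148/140 − 1)
= 21 · 0.0571
= 1.2 L

1.2 L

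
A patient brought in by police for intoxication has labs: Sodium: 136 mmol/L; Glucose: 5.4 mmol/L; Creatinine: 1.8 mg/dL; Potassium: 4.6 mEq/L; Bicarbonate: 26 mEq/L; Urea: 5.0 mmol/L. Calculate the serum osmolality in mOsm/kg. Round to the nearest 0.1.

Calculated osmolality = 2·Na + glucose + urea
= 2·136 + 5.4 + 5
= 272 + 5.40 + 5
= 282.4 mOsm/kg

282.4 mOsm/kg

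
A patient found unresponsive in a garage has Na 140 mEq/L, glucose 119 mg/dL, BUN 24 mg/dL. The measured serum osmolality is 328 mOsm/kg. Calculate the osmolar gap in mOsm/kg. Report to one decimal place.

32.8 mOsm/kg

Calculated osmolality = 2·Na + glucose/18 + BUN/2.8
= 2·140 + 119/18 + 24/2.8
= 280 + 6.61 + 8.57
= 295.18 mOsm/kg ≈ 295.2 mOsm/kg
Osmolar gap = measured − calculated = 328 − 295.2 = 32.8 mOsm/kg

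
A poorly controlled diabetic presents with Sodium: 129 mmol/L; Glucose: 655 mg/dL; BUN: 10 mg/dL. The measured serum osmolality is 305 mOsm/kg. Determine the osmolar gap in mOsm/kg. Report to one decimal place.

7.0 mOsm/kg

Calculated osmolality = 2·Na + glucose/18 + BUN/2.8
= 2·129 + 655/18 + 10/2.8
= 258 + 36.39 + 3.57
= 297.96 mOsm/kg ≈ 298.0 mOsm/kg
Osmolar gap = measured − calculated = 305 − 298.0 = 7.0 mOsm/kg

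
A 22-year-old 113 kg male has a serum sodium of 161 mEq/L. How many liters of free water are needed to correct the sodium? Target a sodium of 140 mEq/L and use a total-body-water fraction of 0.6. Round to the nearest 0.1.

TBW = 0.6 · 113 = 67.8 L
Free water deficit = TBW · (Na/140 − 1)
= 67.8 · (161/140 − 1)
= 67.8 · 0.15
= 10.17 L

10.2 L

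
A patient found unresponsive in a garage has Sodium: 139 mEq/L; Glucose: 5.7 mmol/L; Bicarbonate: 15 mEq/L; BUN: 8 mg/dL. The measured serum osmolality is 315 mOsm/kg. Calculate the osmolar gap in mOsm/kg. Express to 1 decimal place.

Calculated osmolality = 2·Na + glucose + BUN/2.8
= 2·139 + 5.7 + 8/2.8
= 278 + 5.70 + 2.86
= 286.56 mOsm/kg ≈ 286.6 mOsm/kg
Osmolar gap = measured − calculated = 315 − 286.6 = 28.4 mOsm/kg

28.4 mOsm/kg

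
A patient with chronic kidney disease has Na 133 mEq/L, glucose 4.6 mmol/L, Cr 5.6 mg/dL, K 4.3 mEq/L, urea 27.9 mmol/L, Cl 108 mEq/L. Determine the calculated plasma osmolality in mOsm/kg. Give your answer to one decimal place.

Calculated osmolality = 2·Na + glucose + urea
= 2·133 + 4.6 + 27.9
= 266 + 4.60 + 27.90
= 298.5 mOsm/kg

298.5 mOsm/kg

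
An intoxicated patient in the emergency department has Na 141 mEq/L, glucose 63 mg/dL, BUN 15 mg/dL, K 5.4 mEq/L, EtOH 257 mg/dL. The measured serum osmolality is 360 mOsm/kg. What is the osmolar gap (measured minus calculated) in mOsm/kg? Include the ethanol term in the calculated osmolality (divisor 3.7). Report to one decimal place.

-0.3 mOsm/kg

Calculated osmolality = 2·Na + glucose/18 + BUN/2.8 + ethanol/3.7
= 2·141 + 63/18 + 15/2.8 + 257/3.7
= 282 + 3.50 + 5.36 + 69.46
= 360.32 mOsm/kg ≈ 360.3 mOsm/kg
Osmolar gap = measured − calculated = 360 − 360.3 = -0.3 mOsm/kg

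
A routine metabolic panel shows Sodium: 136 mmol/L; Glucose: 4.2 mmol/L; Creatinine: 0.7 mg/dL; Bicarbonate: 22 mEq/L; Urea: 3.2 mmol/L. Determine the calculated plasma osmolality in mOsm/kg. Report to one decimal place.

Calculated osmolality = 2·Na + glucose + urea
= 2·136 + 4.2 + 3.2
= 272 + 4.20 + 3.20
= 279.4 mOsm/kg

279.4 mOsm/kg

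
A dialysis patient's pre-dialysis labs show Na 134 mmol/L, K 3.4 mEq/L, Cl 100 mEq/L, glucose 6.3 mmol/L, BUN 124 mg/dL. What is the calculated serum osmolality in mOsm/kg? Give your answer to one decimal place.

Calculated osmolality = 2·Na + glucose + BUN/2.8
= 2·134 + 6.3 + 124/2.8
= 268 + 6.30 + 44.29
= 318.59 mOsm/kg

318.6 mOsm/kg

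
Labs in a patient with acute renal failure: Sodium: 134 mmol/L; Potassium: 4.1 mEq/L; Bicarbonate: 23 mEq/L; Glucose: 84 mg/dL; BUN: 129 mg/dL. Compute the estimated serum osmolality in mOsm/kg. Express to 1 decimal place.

Calculated osmolality = 2·Na + glucose/18 + BUN/2.8
= 2·134 + 84/18 + 129/2.8
= 268 + 4.67 + 46.07
= 318.74 mOsm/kg

318.7 mOsm/kg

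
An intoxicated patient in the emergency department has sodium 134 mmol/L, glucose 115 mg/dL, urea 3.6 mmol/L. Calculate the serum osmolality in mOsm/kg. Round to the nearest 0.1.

Calculated osmolality = 2·Na + glucose/18 + urea
= 2·134 + 115/18 + 3.6
= 268 + 6.39 + 3.60
= 277.99 mOsm/kg

278.0 mOsm/kg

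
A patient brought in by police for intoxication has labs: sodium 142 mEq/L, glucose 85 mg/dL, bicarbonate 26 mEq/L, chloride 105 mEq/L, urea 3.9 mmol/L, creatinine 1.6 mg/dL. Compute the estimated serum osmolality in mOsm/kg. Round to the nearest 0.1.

292.6 mOsm/kg

Calculated osmolality = 2·Na + glucose/18 + urea
= 2·142 + 85/18 + 3.9
= 284 + 4.72 + 3.90
= 292.62 mOsm/kg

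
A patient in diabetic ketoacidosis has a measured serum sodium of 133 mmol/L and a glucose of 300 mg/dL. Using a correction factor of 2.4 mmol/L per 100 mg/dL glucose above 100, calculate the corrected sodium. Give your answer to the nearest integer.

138 mmol/L

Corrected Na = measured Na + 2.4 · (glucose − 100)/100
= 133 + 2.4 · (300 − 100)/100
= 133 + 4.8
= 137.8 mmol/L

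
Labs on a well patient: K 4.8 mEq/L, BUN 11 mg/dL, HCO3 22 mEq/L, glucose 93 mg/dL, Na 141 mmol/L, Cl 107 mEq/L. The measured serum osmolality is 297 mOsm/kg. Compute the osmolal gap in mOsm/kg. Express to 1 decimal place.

Calculated osmolality = 2·Na + glucose/18 + BUN/2.8
= 2·141 + 93/18 + 11/2.8
= 282 + 5.17 + 3.93
= 291.1 mOsm/kg ≈ 291.1 mOsm/kg
Osmolar gap = measured − calculated = 297 − 291.1 = 5.9 mOsm/kg

5.9 mOsm/kg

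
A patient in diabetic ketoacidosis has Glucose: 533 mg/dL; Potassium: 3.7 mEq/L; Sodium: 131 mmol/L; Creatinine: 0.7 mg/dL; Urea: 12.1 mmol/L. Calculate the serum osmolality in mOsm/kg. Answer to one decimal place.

Calculated osmolality = 2·Na + glucose/18 + urea
= 2·131 + 533/18 + 12.1
= 262 + 29.61 + 12.10
= 303.71 mOsm/kg

303.7 mOsm/kg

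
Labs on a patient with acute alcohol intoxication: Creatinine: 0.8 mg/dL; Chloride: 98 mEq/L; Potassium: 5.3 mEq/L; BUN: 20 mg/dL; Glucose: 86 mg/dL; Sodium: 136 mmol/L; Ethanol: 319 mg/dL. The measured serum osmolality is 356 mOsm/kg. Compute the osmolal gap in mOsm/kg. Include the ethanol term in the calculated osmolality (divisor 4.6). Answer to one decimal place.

2.7 mOsm/kg

Calculated osmolality = 2·Na + glucose/18 + BUN/2.8 + ethanol/4.6
= 2·136 + 86/18 + 20/2.8 + 319/4.6
= 272 + 4.78 + 7.14 + 69.35
= 353.27 mOsm/kg ≈ 353.3 mOsm/kg
Osmolar gap = measured − calculated = 356 − 353.3 = 2.7 mOsm/kg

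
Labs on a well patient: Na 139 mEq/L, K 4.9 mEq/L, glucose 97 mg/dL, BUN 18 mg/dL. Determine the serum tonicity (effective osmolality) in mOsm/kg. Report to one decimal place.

Effective osmolality excludes urea (freely permeant across cell membranes):
2·Na + glucose/18
= 2·139 + 97/18
= 278 + 5.39
= 283.39 mOsm/kg

283.4 mOsm/kg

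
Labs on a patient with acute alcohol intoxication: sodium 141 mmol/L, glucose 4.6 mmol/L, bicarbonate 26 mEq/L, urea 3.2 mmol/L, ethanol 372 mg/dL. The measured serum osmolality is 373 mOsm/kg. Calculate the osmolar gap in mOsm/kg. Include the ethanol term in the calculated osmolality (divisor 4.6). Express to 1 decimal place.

2.3 mOsm/kg

Calculated osmolality = 2·Na + glucose + urea + ethanol/4.6
= 2·141 + 4.6 + 3.2 + 372/4.6
= 282 + 4.60 + 3.20 + 80.87
= 370.67 mOsm/kg ≈ 370.7 mOsm/kg
Osmolar gap = measured − calculated = 373 − 370.7 = 2.3 mOsm/kg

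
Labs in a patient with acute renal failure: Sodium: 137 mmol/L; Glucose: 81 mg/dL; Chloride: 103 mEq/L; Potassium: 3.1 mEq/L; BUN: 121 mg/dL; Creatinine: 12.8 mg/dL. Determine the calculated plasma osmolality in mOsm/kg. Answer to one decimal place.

321.7 mOsm/kg

Calculated osmolality = 2·Na + glucose/18 + BUN/2.8
= 2·137 + 81/18 + 121/2.8
= 274 + 4.50 + 43.21
= 321.71 mOsm/kg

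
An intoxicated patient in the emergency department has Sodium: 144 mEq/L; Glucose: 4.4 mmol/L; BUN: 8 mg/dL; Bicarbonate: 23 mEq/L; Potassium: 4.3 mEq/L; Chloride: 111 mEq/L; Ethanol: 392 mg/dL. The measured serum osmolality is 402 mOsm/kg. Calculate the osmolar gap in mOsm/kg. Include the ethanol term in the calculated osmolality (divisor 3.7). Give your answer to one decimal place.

0.8 mOsm/kg

Calculated osmolality = 2·Na + glucose + BUN/2.8 + ethanol/3.7
= 2·144 + 4.4 + 8/2.8 + 392/3.7
= 288 + 4.40 + 2.86 + 105.95
= 401.21 mOsm/kg ≈ 401.2 mOsm/kg
Osmolar gap = measured − calculated = 402 − 401.2 = 0.8 mOsm/kg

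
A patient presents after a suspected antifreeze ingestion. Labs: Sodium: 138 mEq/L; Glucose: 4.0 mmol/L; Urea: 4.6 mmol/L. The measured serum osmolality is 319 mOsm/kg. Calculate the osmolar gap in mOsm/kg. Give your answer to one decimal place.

Calculated osmolality = 2·Na + glucose + urea
= 2·138 + 4 + 4.6
= 276 + 4 + 4.60
= 284.6 mOsm/kg ≈ 284.6 mOsm/kg
Osmolar gap = measured − calculated = 319 − 284.6 = 34.4 mOsm/kg

34.4 mOsm/kg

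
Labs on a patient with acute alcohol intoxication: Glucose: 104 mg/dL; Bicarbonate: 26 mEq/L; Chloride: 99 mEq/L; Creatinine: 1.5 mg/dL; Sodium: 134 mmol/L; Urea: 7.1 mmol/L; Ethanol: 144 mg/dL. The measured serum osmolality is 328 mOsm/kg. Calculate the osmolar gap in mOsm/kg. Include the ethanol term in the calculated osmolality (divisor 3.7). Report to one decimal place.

Calculated osmolality = 2·Na + glucose/18 + urea + ethanol/3.7
= 2·134 + 104/18 + 7.1 + 144/3.7
= 268 + 5.78 + 7.10 + 38.92
= 319.8 mOsm/kg ≈ 319.8 mOsm/kg
Osmolar gap = measured − calculated = 328 − 319.8 = 8.2 mOsm/kg

8.2 mOsm/kg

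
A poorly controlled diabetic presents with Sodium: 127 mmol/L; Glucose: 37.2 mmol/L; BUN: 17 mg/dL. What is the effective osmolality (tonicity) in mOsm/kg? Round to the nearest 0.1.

291.2 mOsm/kg

Effective osmolality excludes urea (freely permeant across cell membranes):
2·Na + glucose
= 2·127 + 37.2
= 254 + 37.2
= 291.2 mOsm/kg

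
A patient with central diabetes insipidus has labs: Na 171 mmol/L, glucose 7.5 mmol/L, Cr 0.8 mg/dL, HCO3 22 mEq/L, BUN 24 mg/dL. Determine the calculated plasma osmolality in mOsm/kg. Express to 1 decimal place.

Calculated osmolality = 2·Na + glucose + BUN/2.8
= 2·171 + 7.5 + 24/2.8
= 342 + 7.50 + 8.57
= 358.07 mOsm/kg

358.1 mOsm/kg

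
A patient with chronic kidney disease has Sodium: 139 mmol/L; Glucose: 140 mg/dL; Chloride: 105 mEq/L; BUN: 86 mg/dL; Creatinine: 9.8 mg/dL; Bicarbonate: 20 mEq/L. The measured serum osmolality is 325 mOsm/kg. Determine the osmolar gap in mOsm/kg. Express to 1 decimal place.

Calculated osmolality = 2·Na + glucose/18 + BUN/2.8
= 2·139 + 140/18 + 86/2.8
= 278 + 7.78 + 30.71
= 316.49 mOsm/kg ≈ 316.5 mOsm/kg
Osmolar gap = measured − calculated = 325 − 316.5 = 8.5 mOsm/kg

8.5 mOsm/kg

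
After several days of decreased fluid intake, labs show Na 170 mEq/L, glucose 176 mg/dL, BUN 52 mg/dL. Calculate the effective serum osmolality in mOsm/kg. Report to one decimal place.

Effective osmolality excludes urea (freely permeant across cell membranes):
2·Na + glucose/18
= 2·170 + 176/18
= 340 + 9.78
= 349.78 mOsm/kg

349.8 mOsm/kg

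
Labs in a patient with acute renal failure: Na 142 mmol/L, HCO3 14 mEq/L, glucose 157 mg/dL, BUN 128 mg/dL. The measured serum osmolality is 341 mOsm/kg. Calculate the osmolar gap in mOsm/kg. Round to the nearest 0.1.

2.6 mOsm/kg

Calculated osmolality = 2·Na + glucose/18 + BUN/2.8
= 2·142 + 157/18 + 128/2.8
= 284 + 8.72 + 45.71
= 338.43 mOsm/kg ≈ 338.4 mOsm/kg
Osmolar gap = measured − calculated = 341 − 338.4 = 2.6 mOsm/kg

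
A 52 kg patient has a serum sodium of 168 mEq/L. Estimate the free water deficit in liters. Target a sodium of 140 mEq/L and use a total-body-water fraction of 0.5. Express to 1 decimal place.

5.2 L

TBW = 0.5 · 52 = 26 L
Free water deficit = TBW · (Na/140 − 1)
= 26 · (168/140 − 1)
= 26 · 0.2
= 5.2 L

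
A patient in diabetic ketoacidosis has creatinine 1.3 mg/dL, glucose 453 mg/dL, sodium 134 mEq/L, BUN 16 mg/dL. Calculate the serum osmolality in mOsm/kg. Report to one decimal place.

Calculated osmolality = 2·Na + glucose/18 + BUN/2.8
= 2·134 + 453/18 + 16/2.8
= 268 + 25.17 + 5.71
= 298.88 mOsm/kg

298.9 mOsm/kg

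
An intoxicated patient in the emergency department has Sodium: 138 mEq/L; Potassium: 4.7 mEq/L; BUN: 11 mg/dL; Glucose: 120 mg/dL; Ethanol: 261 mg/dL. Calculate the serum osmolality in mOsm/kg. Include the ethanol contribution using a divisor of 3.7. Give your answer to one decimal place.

357.1 mOsm/kg

Calculated osmolality = 2·Na + glucose/18 + BUN/2.8 + ethanol/3.7
= 2·138 + 120/18 + 11/2.8 + 261/3.7
= 276 + 6.67 + 3.93 + 70.54
= 357.14 mOsm/kg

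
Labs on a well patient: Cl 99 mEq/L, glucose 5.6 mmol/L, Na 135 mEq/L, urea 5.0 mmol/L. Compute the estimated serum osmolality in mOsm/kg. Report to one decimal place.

Calculated osmolality = 2·Na + glucose + urea
= 2·135 + 5.6 + 5
= 270 + 5.60 + 5
= 280.6 mOsm/kg

280.6 mOsm/kg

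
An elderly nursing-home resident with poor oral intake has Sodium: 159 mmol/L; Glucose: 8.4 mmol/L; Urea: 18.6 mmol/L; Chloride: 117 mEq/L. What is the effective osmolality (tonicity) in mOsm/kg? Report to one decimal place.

326.4 mOsm/kg

Effective osmolality excludes urea (freely permeant across cell membranes):
2·Na + glucose
= 2·159 + 8.4
= 318 + 8.4
= 326.4 mOsm/kg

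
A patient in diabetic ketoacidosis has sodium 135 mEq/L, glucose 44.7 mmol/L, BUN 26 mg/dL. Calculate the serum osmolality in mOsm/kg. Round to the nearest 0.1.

Calculated osmolality = 2·Na + glucose + BUN/2.8
= 2·135 + 44.7 + 26/2.8
= 270 + 44.70 + 9.29
= 323.99 mOsm/kg

324.0 mOsm/kg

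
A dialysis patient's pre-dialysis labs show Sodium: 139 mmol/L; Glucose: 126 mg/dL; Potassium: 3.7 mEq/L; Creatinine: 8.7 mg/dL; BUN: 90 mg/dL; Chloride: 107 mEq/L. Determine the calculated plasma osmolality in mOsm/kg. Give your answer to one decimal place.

Calculated osmolality = 2·Na + glucose/18 + BUN/2.8
= 2·139 + 126/18 + 90/2.8
= 278 + 7 + 32.14
= 317.14 mOsm/kg

317.1 mOsm/kg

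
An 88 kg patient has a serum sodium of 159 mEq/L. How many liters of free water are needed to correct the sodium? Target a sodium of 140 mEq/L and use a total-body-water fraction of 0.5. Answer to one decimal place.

TBW = 0.5 · 88 = 44 L
Free water deficit = TBW · (Na/140 − 1)
= 44 · (159/140 − 1)
= 44 · 0.1357
= 5.97 L

6.0 L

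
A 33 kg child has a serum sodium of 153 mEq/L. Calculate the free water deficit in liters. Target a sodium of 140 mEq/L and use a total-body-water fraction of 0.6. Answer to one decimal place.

1.8 L

TBW = 0.6 · 33 = 19.8 L
Free water deficit = TBW · (Na/140 − 1)
= 19.8 · (153/140 − 1)
= 19.8 · 0.0929
= 1.84 L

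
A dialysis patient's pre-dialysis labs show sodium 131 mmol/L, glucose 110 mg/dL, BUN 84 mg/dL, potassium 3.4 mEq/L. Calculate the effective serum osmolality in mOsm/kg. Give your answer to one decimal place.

268.1 mOsm/kg

Effective osmolality excludes urea (freely permeant across cell membranes):
2·Na + glucose/18
= 2·131 + 110/18
= 262 + 6.11
= 268.11 mOsm/kg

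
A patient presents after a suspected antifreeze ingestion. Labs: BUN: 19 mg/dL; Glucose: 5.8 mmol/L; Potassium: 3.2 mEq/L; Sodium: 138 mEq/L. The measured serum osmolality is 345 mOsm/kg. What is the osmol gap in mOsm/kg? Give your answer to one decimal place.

56.4 mOsm/kg

Calculated osmolality = 2·Na + glucose + BUN/2.8
= 2·138 + 5.8 + 19/2.8
= 276 + 5.80 + 6.79
= 288.59 mOsm/kg ≈ 288.6 mOsm/kg
Osmolar gap = measured − calculated = 345 − 288.6 = 56.4 mOsm/kg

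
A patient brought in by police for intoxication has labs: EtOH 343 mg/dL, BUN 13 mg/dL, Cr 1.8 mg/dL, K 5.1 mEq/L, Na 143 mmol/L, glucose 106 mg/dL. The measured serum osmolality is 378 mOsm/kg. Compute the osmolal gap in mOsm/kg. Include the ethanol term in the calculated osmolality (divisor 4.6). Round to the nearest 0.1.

6.9 mOsm/kg

Calculated osmolality = 2·Na + glucose/18 + BUN/2.8 + ethanol/4.6
= 2·143 + 106/18 + 13/2.8 + 343/4.6
= 286 + 5.89 + 4.64 + 74.57
= 371.1 mOsm/kg ≈ 371.1 mOsm/kg
Osmolar gap = measured − calculated = 378 − 371.1 = 6.9 mOsm/kg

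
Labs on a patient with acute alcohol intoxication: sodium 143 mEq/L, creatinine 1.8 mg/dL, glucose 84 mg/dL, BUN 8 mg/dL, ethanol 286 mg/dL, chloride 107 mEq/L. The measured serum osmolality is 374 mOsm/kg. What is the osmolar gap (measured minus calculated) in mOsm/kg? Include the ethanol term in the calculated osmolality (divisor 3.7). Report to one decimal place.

3.2 mOsm/kg

Calculated osmolality = 2·Na + glucose/18 + BUN/2.8 + ethanol/3.7
= 2·143 + 84/18 + 8/2.8 + 286/3.7
= 286 + 4.67 + 2.86 + 77.30
= 370.83 mOsm/kg ≈ 370.8 mOsm/kg
Osmolar gap = measured − calculated = 374 − 370.8 = 3.2 mOsm/kg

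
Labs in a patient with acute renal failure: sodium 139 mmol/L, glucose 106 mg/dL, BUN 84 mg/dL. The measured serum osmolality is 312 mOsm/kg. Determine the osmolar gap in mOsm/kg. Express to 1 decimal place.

Calculated osmolality = 2·Na + glucose/18 + BUN/2.8
= 2·139 + 106/18 + 84/2.8
= 278 + 5.89 + 30
= 313.89 mOsm/kg ≈ 313.9 mOsm/kg
Osmolar gap = measured − calculated = 312 − 313.9 = -1.9 mOsm/kg

-1.9 mOsm/kg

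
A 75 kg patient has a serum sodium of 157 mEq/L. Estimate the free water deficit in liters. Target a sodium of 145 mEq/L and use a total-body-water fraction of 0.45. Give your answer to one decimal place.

TBW = 0.45 · 75 = 33.75 L
Free water deficit = TBW · (Na/145 − 1)
= 33.75 · (157/145 − 1)
= 33.75 · 0.0828
= 2.79 L

2.8 L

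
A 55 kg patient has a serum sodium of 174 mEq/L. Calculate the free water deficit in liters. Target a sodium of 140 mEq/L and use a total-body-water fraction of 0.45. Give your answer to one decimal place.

TBW = 0.45 · 55 = 24.75 L
Free water deficit = TBW · (Na/140 − 1)
= 24.75 · (174/140 − 1)
= 24.75 · 0.2429
= 6.01 L

6.0 L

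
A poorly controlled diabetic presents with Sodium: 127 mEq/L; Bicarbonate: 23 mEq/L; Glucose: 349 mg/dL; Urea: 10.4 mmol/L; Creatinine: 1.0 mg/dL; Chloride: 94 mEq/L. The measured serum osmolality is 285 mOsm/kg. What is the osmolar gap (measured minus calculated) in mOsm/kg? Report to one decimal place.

1.2 mOsm/kg

Calculated osmolality = 2·Na + glucose/18 + urea
= 2·127 + 349/18 + 10.4
= 254 + 19.39 + 10.40
= 283.79 mOsm/kg ≈ 283.8 mOsm/kg
Osmolar gap = measured − calculated = 285 − 283.8 = 1.2 mOsm/kg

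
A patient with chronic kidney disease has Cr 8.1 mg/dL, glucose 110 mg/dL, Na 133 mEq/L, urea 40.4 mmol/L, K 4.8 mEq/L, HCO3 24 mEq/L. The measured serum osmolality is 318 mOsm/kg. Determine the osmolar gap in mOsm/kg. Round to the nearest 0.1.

5.5 mOsm/kg

Calculated osmolality = 2·Na + glucose/18 + urea
= 2·133 + 110/18 + 40.4
= 266 + 6.11 + 40.40
= 312.51 mOsm/kg ≈ 312.5 mOsm/kg
Osmolar gap = measured − calculated = 318 − 312.5 = 5.5 mOsm/kg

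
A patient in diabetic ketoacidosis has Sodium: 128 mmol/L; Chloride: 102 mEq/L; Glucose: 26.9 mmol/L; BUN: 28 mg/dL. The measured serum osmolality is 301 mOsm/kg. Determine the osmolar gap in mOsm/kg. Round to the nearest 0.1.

Calculated osmolality = 2·Na + glucose + BUN/2.8
= 2·128 + 26.9 + 28/2.8
= 256 + 26.90 + 10
= 292.9 mOsm/kg ≈ 292.9 mOsm/kg
Osmolar gap = measured − calculated = 301 − 292.9 = 8.1 mOsm/kg

8.1 mOsm/kg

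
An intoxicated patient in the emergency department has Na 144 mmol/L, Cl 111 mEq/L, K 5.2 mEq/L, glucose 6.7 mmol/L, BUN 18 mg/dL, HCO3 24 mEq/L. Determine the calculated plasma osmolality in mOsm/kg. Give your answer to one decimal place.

301.1 mOsm/kg

Calculated osmolality = 2·Na + glucose + BUN/2.8
= 2·144 + 6.7 + 18/2.8
= 288 + 6.70 + 6.43
= 301.13 mOsm/kg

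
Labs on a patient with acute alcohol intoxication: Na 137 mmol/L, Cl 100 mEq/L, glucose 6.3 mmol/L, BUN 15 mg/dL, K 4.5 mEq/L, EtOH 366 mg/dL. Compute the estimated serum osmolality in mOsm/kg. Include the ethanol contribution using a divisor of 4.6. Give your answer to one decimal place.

365.2 mOsm/kg

Calculated osmolality = 2·Na + glucose + BUN/2.8 + ethanol/4.6
= 2·137 + 6.3 + 15/2.8 + 366/4.6
= 274 + 6.30 + 5.36 + 79.57
= 365.23 mOsm/kg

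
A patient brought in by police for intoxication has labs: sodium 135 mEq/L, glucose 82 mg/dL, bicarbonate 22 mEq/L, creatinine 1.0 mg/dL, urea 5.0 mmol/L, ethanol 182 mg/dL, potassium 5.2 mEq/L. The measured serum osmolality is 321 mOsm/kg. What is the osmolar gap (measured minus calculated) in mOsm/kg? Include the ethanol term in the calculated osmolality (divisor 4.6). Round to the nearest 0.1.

1.9 mOsm/kg

Calculated osmolality = 2·Na + glucose/18 + urea + ethanol/4.6
= 2·135 + 82/18 + 5 + 182/4.6
= 270 + 4.56 + 5 + 39.57
= 319.13 mOsm/kg ≈ 319.1 mOsm/kg
Osmolar gap = measured − calculated = 321 − 319.1 = 1.9 mOsm/kg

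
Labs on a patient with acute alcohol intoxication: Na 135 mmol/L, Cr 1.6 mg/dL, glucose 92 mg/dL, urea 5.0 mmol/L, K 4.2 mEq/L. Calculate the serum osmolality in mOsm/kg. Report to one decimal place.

Calculated osmolality = 2·Na + glucose/18 + urea
= 2·135 + 92/18 + 5
= 270 + 5.11 + 5
= 280.11 mOsm/kg

280.1 mOsm/kg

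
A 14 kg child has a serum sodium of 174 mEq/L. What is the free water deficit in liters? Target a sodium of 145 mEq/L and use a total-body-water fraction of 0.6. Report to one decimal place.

1.7 L

TBW = 0.6 · 14 = 8.4 L
Free water deficit = TBW · (Na/145 − 1)
= 8.4 · (174/145 − 1)
= 8.4 · 0.2
= 1.68 L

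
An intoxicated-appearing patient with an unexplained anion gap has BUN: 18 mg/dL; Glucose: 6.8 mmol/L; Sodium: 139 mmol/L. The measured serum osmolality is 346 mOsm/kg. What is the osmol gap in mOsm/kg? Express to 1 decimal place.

54.8 mOsm/kg

Calculated osmolality = 2·Na + glucose + BUN/2.8
= 2·139 + 6.8 + 18/2.8
= 278 + 6.80 + 6.43
= 291.23 mOsm/kg ≈ 291.2 mOsm/kg
Osmolar gap = measured − calculated = 346 − 291.2 = 54.8 mOsm/kg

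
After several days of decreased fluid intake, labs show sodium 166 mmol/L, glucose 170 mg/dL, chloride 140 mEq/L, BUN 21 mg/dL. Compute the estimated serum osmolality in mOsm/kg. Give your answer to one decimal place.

348.9 mOsm/kg

Calculated osmolality = 2·Na + glucose/18 + BUN/2.8
= 2·166 + 170/18 + 21/2.8
= 332 + 9.44 + 7.50
= 348.94 mOsm/kg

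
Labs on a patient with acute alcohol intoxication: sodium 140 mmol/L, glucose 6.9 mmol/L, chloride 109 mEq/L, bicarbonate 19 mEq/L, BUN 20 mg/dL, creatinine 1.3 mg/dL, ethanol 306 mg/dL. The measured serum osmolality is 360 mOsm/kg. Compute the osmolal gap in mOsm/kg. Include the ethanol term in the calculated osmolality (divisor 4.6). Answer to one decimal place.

Calculated osmolality = 2·Na + glucose + BUN/2.8 + ethanol/4.6
= 2·140 + 6.9 + 20/2.8 + 306/4.6
= 280 + 6.90 + 7.14 + 66.52
= 360.56 mOsm/kg ≈ 360.6 mOsm/kg
Osmolar gap = measured − calculated = 360 − 360.6 = -0.6 mOsm/kg

-0.6 mOsm/kg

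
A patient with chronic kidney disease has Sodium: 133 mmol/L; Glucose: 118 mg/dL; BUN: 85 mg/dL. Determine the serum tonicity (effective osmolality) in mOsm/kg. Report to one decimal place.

272.6 mOsm/kg

Effective osmolality excludes urea (freely permeant across cell membranes):
2·Na + glucose/18
= 2·133 + 118/18
= 266 + 6.56
= 272.56 mOsm/kg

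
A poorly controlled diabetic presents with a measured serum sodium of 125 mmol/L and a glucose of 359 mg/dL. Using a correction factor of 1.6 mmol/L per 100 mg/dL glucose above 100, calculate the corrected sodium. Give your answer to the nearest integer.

129 mmol/L

Corrected Na = measured Na + 1.6 · (glucose − 100)/100
= 125 + 1.6 · (359 − 100)/100
= 125 + 4.1
= 129.1 mmol/L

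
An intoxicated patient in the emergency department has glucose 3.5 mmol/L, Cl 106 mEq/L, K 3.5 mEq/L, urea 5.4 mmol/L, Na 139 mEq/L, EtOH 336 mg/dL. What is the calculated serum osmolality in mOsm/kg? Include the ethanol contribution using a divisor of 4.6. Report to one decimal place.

Calculated osmolality = 2·Na + glucose + urea + ethanol/4.6
= 2·139 + 3.5 + 5.4 + 336/4.6
= 278 + 3.50 + 5.40 + 73.04
= 359.94 mOsm/kg

359.9 mOsm/kg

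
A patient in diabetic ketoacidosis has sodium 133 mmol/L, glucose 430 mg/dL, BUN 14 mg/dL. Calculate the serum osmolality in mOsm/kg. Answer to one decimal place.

Calculated osmolality = 2·Na + glucose/18 + BUN/2.8
= 2·133 + 430/18 + 14/2.8
= 266 + 23.89 + 5
= 294.89 mOsm/kg

294.9 mOsm/kg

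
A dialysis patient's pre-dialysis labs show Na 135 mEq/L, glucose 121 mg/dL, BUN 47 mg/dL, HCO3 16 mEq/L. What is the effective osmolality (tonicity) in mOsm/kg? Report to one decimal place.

Effective osmolality excludes urea (freely permeant across cell membranes):
2·Na + glucose/18
= 2·135 + 121/18
= 270 + 6.72
= 276.72 mOsm/kg

276.7 mOsm/kg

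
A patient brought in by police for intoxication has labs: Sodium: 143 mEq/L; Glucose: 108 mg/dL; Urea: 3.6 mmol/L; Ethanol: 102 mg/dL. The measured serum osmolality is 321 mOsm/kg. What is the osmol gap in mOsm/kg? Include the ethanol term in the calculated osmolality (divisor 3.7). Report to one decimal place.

Calculated osmolality = 2·Na + glucose/18 + urea + ethanol/3.7
= 2·143 + 108/18 + 3.6 + 102/3.7
= 286 + 6 + 3.60 + 27.57
= 323.17 mOsm/kg ≈ 323.2 mOsm/kg
Osmolar gap = measured − calculated = 321 − 323.2 = -2.2 mOsm/kg

-2.2 mOsm/kg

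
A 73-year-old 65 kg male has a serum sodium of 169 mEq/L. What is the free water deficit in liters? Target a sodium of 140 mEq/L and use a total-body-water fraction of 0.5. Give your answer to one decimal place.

TBW = 0.5 · 65 = 32.5 L
Free water deficit = TBW · (Na/140 − 1)
= 32.5 · (169/140 − 1)
= 32.5 · 0.2071
= 6.73 L

6.7 L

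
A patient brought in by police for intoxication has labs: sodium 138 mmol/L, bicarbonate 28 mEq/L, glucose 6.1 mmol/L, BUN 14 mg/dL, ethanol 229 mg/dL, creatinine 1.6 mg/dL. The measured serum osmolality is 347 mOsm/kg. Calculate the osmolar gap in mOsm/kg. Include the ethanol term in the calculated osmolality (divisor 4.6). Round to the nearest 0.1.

Calculated osmolality = 2·Na + glucose + BUN/2.8 + ethanol/4.6
= 2·138 + 6.1 + 14/2.8 + 229/4.6
= 276 + 6.10 + 5 + 49.78
= 336.88 mOsm/kg ≈ 336.9 mOsm/kg
Osmolar gap = measured − calculated = 347 − 336.9 = 10.1 mOsm/kg

10.1 mOsm/kg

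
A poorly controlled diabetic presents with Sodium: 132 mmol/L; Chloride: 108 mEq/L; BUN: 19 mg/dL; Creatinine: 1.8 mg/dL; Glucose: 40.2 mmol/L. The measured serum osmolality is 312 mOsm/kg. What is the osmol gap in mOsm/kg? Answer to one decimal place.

Calculated osmolality = 2·Na + glucose + BUN/2.8
= 2·132 + 40.2 + 19/2.8
= 264 + 40.20 + 6.79
= 310.99 mOsm/kg ≈ 311.0 mOsm/kg
Osmolar gap = measured − calculated = 312 − 311.0 = 1.0 mOsm/kg

1.0 mOsm/kg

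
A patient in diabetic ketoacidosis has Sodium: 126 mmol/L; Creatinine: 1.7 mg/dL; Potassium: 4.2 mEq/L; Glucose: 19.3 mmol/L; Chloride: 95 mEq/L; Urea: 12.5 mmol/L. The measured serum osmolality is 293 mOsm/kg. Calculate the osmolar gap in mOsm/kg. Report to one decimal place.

Calculated osmolality = 2·Na + glucose + urea
= 2·126 + 19.3 + 12.5
= 252 + 19.30 + 12.50
= 283.8 mOsm/kg ≈ 283.8 mOsm/kg
Osmolar gap = measured − calculated = 293 − 283.8 = 9.2 mOsm/kg

9.2 mOsm/kg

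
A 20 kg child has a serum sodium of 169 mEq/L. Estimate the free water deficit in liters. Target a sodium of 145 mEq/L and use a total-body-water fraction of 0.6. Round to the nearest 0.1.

2.0 L

TBW = 0.6 · 20 = 12 L
Free water deficit = TBW · (Na/145 − 1)
= 12 · (169/145 − 1)
= 12 · 0.1655
= 1.99 L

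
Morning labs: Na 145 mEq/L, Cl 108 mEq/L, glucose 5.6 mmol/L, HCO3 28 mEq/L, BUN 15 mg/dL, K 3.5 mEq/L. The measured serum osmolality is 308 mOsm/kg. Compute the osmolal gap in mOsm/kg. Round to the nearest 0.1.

Calculated osmolality = 2·Na + glucose + BUN/2.8
= 2·145 + 5.6 + 15/2.8
= 290 + 5.60 + 5.36
= 300.96 mOsm/kg ≈ 301.0 mOsm/kg
Osmolar gap = measured − calculated = 308 − 301.0 = 7.0 mOsm/kg

7.0 mOsm/kg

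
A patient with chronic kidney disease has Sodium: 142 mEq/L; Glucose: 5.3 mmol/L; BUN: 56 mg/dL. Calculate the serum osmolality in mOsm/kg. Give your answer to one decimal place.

309.3 mOsm/kg

Calculated osmolality = 2·Na + glucose + BUN/2.8
= 2·142 + 5.3 + 56/2.8
= 284 + 5.30 + 20
= 309.3 mOsm/kg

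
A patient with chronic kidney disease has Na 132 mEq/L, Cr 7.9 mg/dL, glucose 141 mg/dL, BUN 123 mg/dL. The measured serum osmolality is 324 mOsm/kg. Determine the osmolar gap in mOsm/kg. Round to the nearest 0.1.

Calculated osmolality = 2·Na + glucose/18 + BUN/2.8
= 2·132 + 141/18 + 123/2.8
= 264 + 7.83 + 43.93
= 315.76 mOsm/kg ≈ 315.8 mOsm/kg
Osmolar gap = measured − calculated = 324 − 315.8 = 8.2 mOsm/kg

8.2 mOsm/kg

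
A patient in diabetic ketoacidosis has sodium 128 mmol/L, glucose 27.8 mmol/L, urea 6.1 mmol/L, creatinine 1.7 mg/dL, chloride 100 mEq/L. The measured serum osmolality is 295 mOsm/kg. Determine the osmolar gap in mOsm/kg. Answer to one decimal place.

5.1 mOsm/kg

Calculated osmolality = 2·Na + glucose + urea
= 2·128 + 27.8 + 6.1
= 256 + 27.80 + 6.10
= 289.9 mOsm/kg ≈ 289.9 mOsm/kg
Osmolar gap = measured − calculated = 295 − 289.9 = 5.1 mOsm/kg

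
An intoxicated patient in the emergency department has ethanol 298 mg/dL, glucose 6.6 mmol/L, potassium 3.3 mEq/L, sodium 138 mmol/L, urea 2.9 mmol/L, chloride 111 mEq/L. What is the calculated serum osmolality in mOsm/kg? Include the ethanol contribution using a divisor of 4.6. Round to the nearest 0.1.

Calculated osmolality = 2·Na + glucose + urea + ethanol/4.6
= 2·138 + 6.6 + 2.9 + 298/4.6
= 276 + 6.60 + 2.90 + 64.78
= 350.28 mOsm/kg

350.3 mOsm/kg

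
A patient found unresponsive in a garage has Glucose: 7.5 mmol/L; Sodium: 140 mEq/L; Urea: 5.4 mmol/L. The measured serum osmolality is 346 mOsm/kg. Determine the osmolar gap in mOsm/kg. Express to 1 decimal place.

Calculated osmolality = 2·Na + glucose + urea
= 2·140 + 7.5 + 5.4
= 280 + 7.50 + 5.40
= 292.9 mOsm/kg ≈ 292.9 mOsm/kg
Osmolar gap = measured − calculated = 346 − 292.9 = 53.1 mOsm/kg

53.1 mOsm/kg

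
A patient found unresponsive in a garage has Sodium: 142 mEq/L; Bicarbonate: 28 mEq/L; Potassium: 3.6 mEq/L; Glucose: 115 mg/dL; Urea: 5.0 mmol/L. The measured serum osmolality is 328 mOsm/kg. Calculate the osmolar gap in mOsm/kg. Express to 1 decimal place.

Calculated osmolality = 2·Na + glucose/18 + urea
= 2·142 + 115/18 + 5
= 284 + 6.39 + 5
= 295.39 mOsm/kg ≈ 295.4 mOsm/kg
Osmolar gap = measured − calculated = 328 − 295.4 = 32.6 mOsm/kg

32.6 mOsm/kg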